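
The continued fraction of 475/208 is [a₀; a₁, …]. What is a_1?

475 = 2·208 + 59   →  a_0 = 2
208 = 3·59 + 31   →  a_1 = 3

3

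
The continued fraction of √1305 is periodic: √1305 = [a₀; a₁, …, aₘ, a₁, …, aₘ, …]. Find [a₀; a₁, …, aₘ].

a₀ = ⌊√1305⌋ = 36.
With m₀=0, d₀=1 and mₖ₊₁ = dₖaₖ − mₖ, dₖ₊₁ = (n − mₖ₊₁²)/dₖ, aₖ₊₁ = ⌊(a₀+mₖ₊₁)/dₖ₊₁⌋:
  k=1: m=36, d=9, a=8
  k=2: m=36, d=1, a=72
d=1 and a=2a₀=72 at k=2, so the next step gives (m, d) = (36, 9) again — its k=1 value — and the period has length 2.

[36; 8, 72]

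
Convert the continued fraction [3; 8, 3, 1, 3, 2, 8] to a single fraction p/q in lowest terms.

7403/2372

Using pₖ = aₖpₖ₋₁ + pₖ₋₂ and qₖ = aₖqₖ₋₁ + qₖ₋₂:
  k=0: a=3, p=3, q=1
  k=1: a=8, p=25, q=8
  k=2: a=3, p=78, q=25
  k=3: a=1, p=103, q=33
  k=4: a=3, p=387, q=124
  k=5: a=2, p=877, q=281
  k=6: a=8, p=7403, q=2372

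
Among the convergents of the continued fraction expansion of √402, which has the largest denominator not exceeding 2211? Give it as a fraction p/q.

16060/801

√402 = [20; 20, 40, …] (period length 2).
Convergents:
  p_0/q_0 = 20/1
  p_1/q_1 = 401/20
  p_2/q_2 = 16060/801
  p_3/q_3 = 321601/16040
q_2 = 801 ≤ 2211 < 16040 = q_3, so the answer is 16060/801.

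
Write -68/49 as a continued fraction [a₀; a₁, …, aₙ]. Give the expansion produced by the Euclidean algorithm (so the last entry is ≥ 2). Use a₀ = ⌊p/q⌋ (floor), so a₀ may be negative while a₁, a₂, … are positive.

-68 = -2*49 + 30
49 = 1*30 + 19
30 = 1*19 + 11
19 = 1*11 + 8
11 = 1*8 + 3
8 = 2*3 + 2
3 = 1*2 + 1
2 = 2*1 + 0  (stop)
So -68/49 = [-2; 1, 1, 1, 1, 2, 1, 2].

[-2; 1, 1, 1, 1, 2, 1, 2]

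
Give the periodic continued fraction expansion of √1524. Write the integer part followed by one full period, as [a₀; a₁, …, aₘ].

a₀ = ⌊√1524⌋ = 39.
With m₀=0, d₀=1 and mₖ₊₁ = dₖaₖ − mₖ, dₖ₊₁ = (n − mₖ₊₁²)/dₖ, aₖ₊₁ = ⌊(a₀+mₖ₊₁)/dₖ₊₁⌋:
  k=1: m=39, d=3, a=26
  k=2: m=39, d=1, a=78
d=1 and a=2a₀=78 at k=2, so the next step gives (m, d) = (39, 3) again — its k=1 value — and the period has length 2.

[39; 26, 78]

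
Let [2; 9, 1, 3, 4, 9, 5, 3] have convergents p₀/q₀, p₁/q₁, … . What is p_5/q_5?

Using pₖ = aₖpₖ₋₁ + pₖ₋₂, qₖ = aₖqₖ₋₁ + qₖ₋₂ (with p₋₁=1, p₋₂=0, q₋₁=0, q₋₂=1):
  k=0: a=2, p=2, q=1
  k=1: a=9, p=19, q=9
  k=2: a=1, p=21, q=10
  k=3: a=3, p=82, q=39
  k=4: a=4, p=349, q=166
  k=5: a=9, p=3223, q=1533

3223/1533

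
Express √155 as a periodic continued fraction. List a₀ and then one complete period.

a₀ = ⌊√155⌋ = 12.
With m₀=0, d₀=1 and mₖ₊₁ = dₖaₖ − mₖ, dₖ₊₁ = (n − mₖ₊₁²)/dₖ, aₖ₊₁ = ⌊(a₀+mₖ₊₁)/dₖ₊₁⌋:
  k=1: m=12, d=11, a=2
  k=2: m=10, d=5, a=4
  k=3: m=10, d=11, a=2
  k=4: m=12, d=1, a=24
d=1 and a=2a₀=24 at k=4, so the next step gives (m, d) = (12, 11) again — its k=1 value — and the period has length 4.

[12; 2, 4, 2, 24]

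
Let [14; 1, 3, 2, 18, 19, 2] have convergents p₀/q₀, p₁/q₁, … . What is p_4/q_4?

Using pₖ = aₖpₖ₋₁ + pₖ₋₂, qₖ = aₖqₖ₋₁ + qₖ₋₂ (with p₋₁=1, p₋₂=0, q₋₁=0, q₋₂=1):
  k=0: a=14, p=14, q=1
  k=1: a=1, p=15, q=1
  k=2: a=3, p=59, q=4
  k=3: a=2, p=133, q=9
  k=4: a=18, p=2453, q=166

2453/166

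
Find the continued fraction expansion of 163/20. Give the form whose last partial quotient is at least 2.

[8; 6, 1, 2]

163 = 8*20 + 3
20 = 6*3 + 2
3 = 1*2 + 1
2 = 2*1 + 0  (stop)
So 163/20 = [8; 6, 1, 2].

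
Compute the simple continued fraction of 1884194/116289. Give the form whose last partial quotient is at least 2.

1884194 = 16×116289 + 23570
116289 = 4×23570 + 22009
23570 = 1×22009 + 1561
22009 = 14×1561 + 155
1561 = 10×155 + 11
155 = 14×11 + 1
11 = 11×1 + 0  (stop)
So 1884194/116289 = [16; 4, 1, 14, 10, 14, 11].

[16; 4, 1, 14, 10, 14, 11]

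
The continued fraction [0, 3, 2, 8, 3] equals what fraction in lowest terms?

Using pₖ = aₖpₖ₋₁ + pₖ₋₂ and qₖ = aₖqₖ₋₁ + qₖ₋₂:
  k=0: a=0, p=0, q=1
  k=1: a=3, p=1, q=3
  k=2: a=2, p=2, q=7
  k=3: a=8, p=17, q=59
  k=4: a=3, p=53, q=184

53/184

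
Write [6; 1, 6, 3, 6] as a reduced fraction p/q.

Using pₖ = aₖpₖ₋₁ + pₖ₋₂ and qₖ = aₖqₖ₋₁ + qₖ₋₂:
  k=0: a=6, p=6, q=1
  k=1: a=1, p=7, q=1
  k=2: a=6, p=48, q=7
  k=3: a=3, p=151, q=22
  k=4: a=6, p=954, q=139

954/139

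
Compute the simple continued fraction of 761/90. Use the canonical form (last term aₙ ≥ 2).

[8; 2, 5, 8]

761 = 8·90 + 41
90 = 2·41 + 8
41 = 5·8 + 1
8 = 8·1 + 0  (stop)
So 761/90 = [8; 2, 5, 8].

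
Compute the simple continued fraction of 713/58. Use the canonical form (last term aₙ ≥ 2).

[12; 3, 2, 2, 3]

713 = 12*58 + 17
58 = 3*17 + 7
17 = 2*7 + 3
7 = 2*3 + 1
3 = 3*1 + 0  (stop)
So 713/58 = [12; 3, 2, 2, 3].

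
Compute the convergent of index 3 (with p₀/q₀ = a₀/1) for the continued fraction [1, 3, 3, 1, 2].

17/13

Using pₖ = aₖpₖ₋₁ + pₖ₋₂, qₖ = aₖqₖ₋₁ + qₖ₋₂ (with p₋₁=1, p₋₂=0, q₋₁=0, q₋₂=1):
  k=0: a=1, p=1, q=1
  k=1: a=3, p=4, q=3
  k=2: a=3, p=13, q=10
  k=3: a=1, p=17, q=13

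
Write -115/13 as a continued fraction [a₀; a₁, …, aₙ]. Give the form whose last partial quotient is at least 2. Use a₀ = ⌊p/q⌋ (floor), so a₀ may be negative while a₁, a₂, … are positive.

[-9; 6, 2]

-115 = -9*13 + 2
13 = 6*2 + 1
2 = 2*1 + 0  (stop)
So -115/13 = [-9; 6, 2].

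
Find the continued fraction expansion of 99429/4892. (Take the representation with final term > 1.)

[20; 3, 12, 1, 2, 2, 8, 2]

99429 = 20*4892 + 1589
4892 = 3*1589 + 125
1589 = 12*125 + 89
125 = 1*89 + 36
89 = 2*36 + 17
36 = 2*17 + 2
17 = 8*2 + 1
2 = 2*1 + 0  (stop)
So 99429/4892 = [20; 3, 12, 1, 2, 2, 8, 2].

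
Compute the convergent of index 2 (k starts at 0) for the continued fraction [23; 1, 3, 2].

Using pₖ = aₖpₖ₋₁ + pₖ₋₂, qₖ = aₖqₖ₋₁ + qₖ₋₂ (with p₋₁=1, p₋₂=0, q₋₁=0, q₋₂=1):
  k=0: a=23, p=23, q=1
  k=1: a=1, p=24, q=1
  k=2: a=3, p=95, q=4

95/4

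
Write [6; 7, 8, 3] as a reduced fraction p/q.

1093/178

Fold from the inside: start with 3/1.
  8 + 1/3 = 25/3
  7 + 3/25 = 178/25
  6 + 25/178 = 1093/178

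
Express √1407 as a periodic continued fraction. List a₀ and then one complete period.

[37; 1, 1, 24, 1, 1, 74]

a₀ = ⌊√1407⌋ = 37.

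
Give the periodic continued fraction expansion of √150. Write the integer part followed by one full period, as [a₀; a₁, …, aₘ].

a₀ = ⌊√150⌋ = 12.

[12; 4, 24]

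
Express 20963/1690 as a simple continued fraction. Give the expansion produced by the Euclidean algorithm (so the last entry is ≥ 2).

[12; 2, 2, 9, 3, 1, 8]

20963 = 12*1690 + 683
1690 = 2*683 + 324
683 = 2*324 + 35
324 = 9*35 + 9
35 = 3*9 + 8
9 = 1*8 + 1
8 = 8*1 + 0  (stop)
So 20963/1690 = [12; 2, 2, 9, 3, 1, 8].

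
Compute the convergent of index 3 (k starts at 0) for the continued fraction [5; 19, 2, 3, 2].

Using pₖ = aₖpₖ₋₁ + pₖ₋₂, qₖ = aₖqₖ₋₁ + qₖ₋₂ (with p₋₁=1, p₋₂=0, q₋₁=0, q₋₂=1):
  k=0: a=5, p=5, q=1
  k=1: a=19, p=96, q=19
  k=2: a=2, p=197, q=39
  k=3: a=3, p=687, q=136

687/136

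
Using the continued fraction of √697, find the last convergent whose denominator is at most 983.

√697 = [26; 2, 2, 52, …] (period length 3).
Convergents:
  p_0/q_0 = 26/1
  p_1/q_1 = 53/2
  p_2/q_2 = 132/5
  p_3/q_3 = 6917/262
  p_4/q_4 = 13966/529
  p_5/q_5 = 34849/1320
q_4 = 529 ≤ 983 < 1320 = q_5, so the answer is 13966/529.

13966/529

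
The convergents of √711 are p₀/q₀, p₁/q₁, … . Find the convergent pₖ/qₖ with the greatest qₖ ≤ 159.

√711 = [26; 1, 1, 1, 52, …] (period length 4).
Convergents:
  p_0/q_0 = 26/1
  p_1/q_1 = 27/1
  p_2/q_2 = 53/2
  p_3/q_3 = 80/3
  p_4/q_4 = 4213/158
  p_5/q_5 = 4293/161
q_4 = 158 ≤ 159 < 161 = q_5, so the answer is 4213/158.

4213/158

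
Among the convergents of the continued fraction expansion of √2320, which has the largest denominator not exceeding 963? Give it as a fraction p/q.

√2320 = [48; 6, 96, …] (period length 2).
Convergents:
  p_0/q_0 = 48/1
  p_1/q_1 = 289/6
  p_2/q_2 = 27792/577
  p_3/q_3 = 167041/3468
q_2 = 577 ≤ 963 < 3468 = q_3, so the answer is 27792/577.

27792/577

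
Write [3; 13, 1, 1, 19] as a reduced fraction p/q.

1620/527

Using pₖ = aₖpₖ₋₁ + pₖ₋₂ and qₖ = aₖqₖ₋₁ + qₖ₋₂:
  k=0: a=3, p=3, q=1
  k=1: a=13, p=40, q=13
  k=2: a=1, p=43, q=14
  k=3: a=1, p=83, q=27
  k=4: a=19, p=1620, q=527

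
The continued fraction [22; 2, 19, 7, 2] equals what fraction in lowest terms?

Fold from the inside: start with 2/1.
  7 + 1/2 = 15/2
  19 + 2/15 = 287/15
  2 + 15/287 = 589/287
  22 + 287/589 = 13245/589

13245/589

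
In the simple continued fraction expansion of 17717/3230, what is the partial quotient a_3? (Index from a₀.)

3

17717 = 5·3230 + 1567   →  a_0 = 5
3230 = 2·1567 + 96   →  a_1 = 2
1567 = 16·96 + 31   →  a_2 = 16
96 = 3·31 + 3   →  a_3 = 3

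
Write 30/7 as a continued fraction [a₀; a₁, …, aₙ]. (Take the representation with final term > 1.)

30 = 4*7 + 2
7 = 3*2 + 1
2 = 2*1 + 0  (stop)
So 30/7 = [4; 3, 2].

[4; 3, 2]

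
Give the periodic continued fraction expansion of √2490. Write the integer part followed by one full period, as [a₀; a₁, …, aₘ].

a₀ = ⌊√2490⌋ = 49.
With m₀=0, d₀=1 and mₖ₊₁ = dₖaₖ − mₖ, dₖ₊₁ = (n − mₖ₊₁²)/dₖ, aₖ₊₁ = ⌊(a₀+mₖ₊₁)/dₖ₊₁⌋:
  k=1: m=49, d=89, a=1
  k=2: m=40, d=10, a=8
  k=3: m=40, d=89, a=1
  k=4: m=49, d=1, a=98
d=1 and a=2a₀=98 at k=4, so the next step gives (m, d) = (49, 89) again — its k=1 value — and the period has length 4.

[49; 1, 8, 1, 98]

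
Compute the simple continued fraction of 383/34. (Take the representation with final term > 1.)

383 = 11*34 + 9
34 = 3*9 + 7
9 = 1*7 + 2
7 = 3*2 + 1
2 = 2*1 + 0  (stop)
So 383/34 = [11; 3, 1, 3, 2].

[11; 3, 1, 3, 2]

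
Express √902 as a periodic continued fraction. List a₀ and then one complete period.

[30; 30, 60]

a₀ = ⌊√902⌋ = 30.
With m₀=0, d₀=1 and mₖ₊₁ = dₖaₖ − mₖ, dₖ₊₁ = (n − mₖ₊₁²)/dₖ, aₖ₊₁ = ⌊(a₀+mₖ₊₁)/dₖ₊₁⌋:
  k=1: m=30, d=2, a=30
  k=2: m=30, d=1, a=60
d=1 and a=2a₀=60 at k=2, so the next step gives (m, d) = (30, 2) again — its k=1 value — and the period has length 2.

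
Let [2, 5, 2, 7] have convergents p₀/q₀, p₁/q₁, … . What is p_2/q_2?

Using pₖ = aₖpₖ₋₁ + pₖ₋₂, qₖ = aₖqₖ₋₁ + qₖ₋₂ (with p₋₁=1, p₋₂=0, q₋₁=0, q₋₂=1):
  k=0: a=2, p=2, q=1
  k=1: a=5, p=11, q=5
  k=2: a=2, p=24, q=11

24/11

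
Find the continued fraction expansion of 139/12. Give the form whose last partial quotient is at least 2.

[11; 1, 1, 2, 2]

139 = 11*12 + 7
12 = 1*7 + 5
7 = 1*5 + 2
5 = 2*2 + 1
2 = 2*1 + 0  (stop)
So 139/12 = [11; 1, 1, 2, 2].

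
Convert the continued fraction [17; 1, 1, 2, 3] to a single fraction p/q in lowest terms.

Using pₖ = aₖpₖ₋₁ + pₖ₋₂ and qₖ = aₖqₖ₋₁ + qₖ₋₂:
  k=0: a=17, p=17, q=1
  k=1: a=1, p=18, q=1
  k=2: a=1, p=35, q=2
  k=3: a=2, p=88, q=5
  k=4: a=3, p=299, q=17

299/17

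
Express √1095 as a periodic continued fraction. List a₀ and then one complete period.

[33; 11, 66]

a₀ = ⌊√1095⌋ = 33.
With m₀=0, d₀=1 and mₖ₊₁ = dₖaₖ − mₖ, dₖ₊₁ = (n − mₖ₊₁²)/dₖ, aₖ₊₁ = ⌊(a₀+mₖ₊₁)/dₖ₊₁⌋:
  k=1: m=33, d=6, a=11
  k=2: m=33, d=1, a=66
d=1 and a=2a₀=66 at k=2, so the next step gives (m, d) = (33, 6) again — its k=1 value — and the period has length 2.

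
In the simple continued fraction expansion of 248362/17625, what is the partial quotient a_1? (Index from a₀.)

10

248362 = 14·17625 + 1612   →  a_0 = 14
17625 = 10·1612 + 1505   →  a_1 = 10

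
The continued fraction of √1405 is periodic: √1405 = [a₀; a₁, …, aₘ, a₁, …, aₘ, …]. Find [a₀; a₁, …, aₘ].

a₀ = ⌊√1405⌋ = 37.
With m₀=0, d₀=1 and mₖ₊₁ = dₖaₖ − mₖ, dₖ₊₁ = (n − mₖ₊₁²)/dₖ, aₖ₊₁ = ⌊(a₀+mₖ₊₁)/dₖ₊₁⌋:
  k=1: m=37, d=36, a=2
  k=2: m=35, d=5, a=14
  k=3: m=35, d=36, a=2
  k=4: m=37, d=1, a=74
d=1 and a=2a₀=74 at k=4, so the next step gives (m, d) = (37, 36) again — its k=1 value — and the period has length 4.

[37; 2, 14, 2, 74]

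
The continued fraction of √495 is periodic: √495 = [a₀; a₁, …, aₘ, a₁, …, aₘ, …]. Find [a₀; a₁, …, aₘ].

[22; 4, 44]

a₀ = ⌊√495⌋ = 22.
With m₀=0, d₀=1 and mₖ₊₁ = dₖaₖ − mₖ, dₖ₊₁ = (n − mₖ₊₁²)/dₖ, aₖ₊₁ = ⌊(a₀+mₖ₊₁)/dₖ₊₁⌋:
  k=1: m=22, d=11, a=4
  k=2: m=22, d=1, a=44
d=1 and a=2a₀=44 at k=2, so the next step gives (m, d) = (22, 11) again — its k=1 value — and the period has length 2.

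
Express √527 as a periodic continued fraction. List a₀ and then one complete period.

a₀ = ⌊√527⌋ = 22.
With m₀=0, d₀=1 and mₖ₊₁ = dₖaₖ − mₖ, dₖ₊₁ = (n − mₖ₊₁²)/dₖ, aₖ₊₁ = ⌊(a₀+mₖ₊₁)/dₖ₊₁⌋:
  k=1: m=22, d=43, a=1
  k=2: m=21, d=2, a=21
  k=3: m=21, d=43, a=1
  k=4: m=22, d=1, a=44
d=1 and a=2a₀=44 at k=4, so the next step gives (m, d) = (22, 43) again — its k=1 value — and the period has length 4.

[22; 1, 21, 1, 44]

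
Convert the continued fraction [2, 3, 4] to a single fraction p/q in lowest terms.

30/13

Using pₖ = aₖpₖ₋₁ + pₖ₋₂ and qₖ = aₖqₖ₋₁ + qₖ₋₂:
  k=0: a=2, p=2, q=1
  k=1: a=3, p=7, q=3
  k=2: a=4, p=30, q=13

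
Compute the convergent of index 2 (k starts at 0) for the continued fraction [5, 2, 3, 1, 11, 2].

Using pₖ = aₖpₖ₋₁ + pₖ₋₂, qₖ = aₖqₖ₋₁ + qₖ₋₂ (with p₋₁=1, p₋₂=0, q₋₁=0, q₋₂=1):
  k=0: a=5, p=5, q=1
  k=1: a=2, p=11, q=2
  k=2: a=3, p=38, q=7

38/7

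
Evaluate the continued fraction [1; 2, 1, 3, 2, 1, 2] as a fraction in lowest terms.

132/97

Fold from the inside: start with 2/1.
  1 + 1/2 = 3/2
  2 + 2/3 = 8/3
  3 + 3/8 = 27/8
  1 + 8/27 = 35/27
  2 + 27/35 = 97/35
  1 + 35/97 = 132/97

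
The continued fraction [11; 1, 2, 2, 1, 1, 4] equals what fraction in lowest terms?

913/78

Using pₖ = aₖpₖ₋₁ + pₖ₋₂ and qₖ = aₖqₖ₋₁ + qₖ₋₂:
  k=0: a=11, p=11, q=1
  k=1: a=1, p=12, q=1
  k=2: a=2, p=35, q=3
  k=3: a=2, p=82, q=7
  k=4: a=1, p=117, q=10
  k=5: a=1, p=199, q=17
  k=6: a=4, p=913, q=78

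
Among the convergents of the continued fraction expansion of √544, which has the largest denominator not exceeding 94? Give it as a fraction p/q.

793/34

√544 = [23; 3, 11, 3, 46, …] (period length 4).
Convergents:
  p_0/q_0 = 23/1
  p_1/q_1 = 70/3
  p_2/q_2 = 793/34
  p_3/q_3 = 2449/105
q_2 = 34 ≤ 94 < 105 = q_3, so the answer is 793/34.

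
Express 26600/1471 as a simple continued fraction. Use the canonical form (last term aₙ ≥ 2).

26600 = 18×1471 + 122
1471 = 12×122 + 7
122 = 17×7 + 3
7 = 2×3 + 1
3 = 3×1 + 0  (stop)
So 26600/1471 = [18; 12, 17, 2, 3].

[18; 12, 17, 2, 3]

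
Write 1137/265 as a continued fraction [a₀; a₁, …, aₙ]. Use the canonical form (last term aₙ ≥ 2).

1137 = 4·265 + 77
265 = 3·77 + 34
77 = 2·34 + 9
34 = 3·9 + 7
9 = 1·7 + 2
7 = 3·2 + 1
2 = 2·1 + 0  (stop)
So 1137/265 = [4; 3, 2, 3, 1, 3, 2].

[4; 3, 2, 3, 1, 3, 2]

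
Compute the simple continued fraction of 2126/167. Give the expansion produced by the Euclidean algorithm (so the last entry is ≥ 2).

2126 = 12·167 + 122
167 = 1·122 + 45
122 = 2·45 + 32
45 = 1·32 + 13
32 = 2·13 + 6
13 = 2·6 + 1
6 = 6·1 + 0  (stop)
So 2126/167 = [12; 1, 2, 1, 2, 2, 6].

[12; 1, 2, 1, 2, 2, 6]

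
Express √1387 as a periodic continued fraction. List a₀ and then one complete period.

[37; 4, 8, 37, 8, 4, 74]

a₀ = ⌊√1387⌋ = 37.
With m₀=0, d₀=1 and mₖ₊₁ = dₖaₖ − mₖ, dₖ₊₁ = (n − mₖ₊₁²)/dₖ, aₖ₊₁ = ⌊(a₀+mₖ₊₁)/dₖ₊₁⌋:
  k=1: m=37, d=18, a=4
  k=2: m=35, d=9, a=8
  k=3: m=37, d=2, a=37
  k=4: m=37, d=9, a=8
  k=5: m=35, d=18, a=4
  k=6: m=37, d=1, a=74
d=1 and a=2a₀=74 at k=6, so the next step gives (m, d) = (37, 18) again — its k=1 value — and the period has length 6.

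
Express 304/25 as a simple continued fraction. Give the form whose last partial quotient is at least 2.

[12; 6, 4]

304 = 12*25 + 4
25 = 6*4 + 1
4 = 4*1 + 0  (stop)
So 304/25 = [12; 6, 4].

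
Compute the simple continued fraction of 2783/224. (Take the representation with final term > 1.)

2783 = 12×224 + 95
224 = 2×95 + 34
95 = 2×34 + 27
34 = 1×27 + 7
27 = 3×7 + 6
7 = 1×6 + 1
6 = 6×1 + 0  (stop)
So 2783/224 = [12; 2, 2, 1, 3, 1, 6].

[12; 2, 2, 1, 3, 1, 6]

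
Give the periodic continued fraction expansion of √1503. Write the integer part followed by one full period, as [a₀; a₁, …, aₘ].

[38; 1, 3, 3, 8, 3, 3, 1, 76]

a₀ = ⌊√1503⌋ = 38.
With m₀=0, d₀=1 and mₖ₊₁ = dₖaₖ − mₖ, dₖ₊₁ = (n − mₖ₊₁²)/dₖ, aₖ₊₁ = ⌊(a₀+mₖ₊₁)/dₖ₊₁⌋:
  k=1: m=38, d=59, a=1
  k=2: m=21, d=18, a=3
  k=3: m=33, d=23, a=3
  k=4: m=36, d=9, a=8
  k=5: m=36, d=23, a=3
  k=6: m=33, d=18, a=3
  k=7: m=21, d=59, a=1
  k=8: m=38, d=1, a=76
d=1 and a=2a₀=76 at k=8, so the next step gives (m, d) = (38, 59) again — its k=1 value — and the period has length 8.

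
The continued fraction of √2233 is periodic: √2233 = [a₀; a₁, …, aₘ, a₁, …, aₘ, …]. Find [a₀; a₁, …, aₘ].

[47; 3, 1, 12, 1, 3, 94]

a₀ = ⌊√2233⌋ = 47.
With m₀=0, d₀=1 and mₖ₊₁ = dₖaₖ − mₖ, dₖ₊₁ = (n − mₖ₊₁²)/dₖ, aₖ₊₁ = ⌊(a₀+mₖ₊₁)/dₖ₊₁⌋:
  k=1: m=47, d=24, a=3
  k=2: m=25, d=67, a=1
  k=3: m=42, d=7, a=12
  k=4: m=42, d=67, a=1
  k=5: m=25, d=24, a=3
  k=6: m=47, d=1, a=94
d=1 and a=2a₀=94 at k=6, so the next step gives (m, d) = (47, 24) again — its k=1 value — and the period has length 6.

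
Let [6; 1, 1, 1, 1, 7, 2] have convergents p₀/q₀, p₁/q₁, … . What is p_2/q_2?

Using pₖ = aₖpₖ₋₁ + pₖ₋₂, qₖ = aₖqₖ₋₁ + qₖ₋₂ (with p₋₁=1, p₋₂=0, q₋₁=0, q₋₂=1):
  k=0: a=6, p=6, q=1
  k=1: a=1, p=7, q=1
  k=2: a=1, p=13, q=2

13/2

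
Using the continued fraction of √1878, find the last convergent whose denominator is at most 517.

16901/390

√1878 = [43; 2, 1, 42, 1, 2, 86, …] (period length 6).
Convergents:
  p_0/q_0 = 43/1
  p_1/q_1 = 87/2
  p_2/q_2 = 130/3
  p_3/q_3 = 5547/128
  p_4/q_4 = 5677/131
  p_5/q_5 = 16901/390
  p_6/q_6 = 1459163/33671
q_5 = 390 ≤ 517 < 33671 = q_6, so the answer is 16901/390.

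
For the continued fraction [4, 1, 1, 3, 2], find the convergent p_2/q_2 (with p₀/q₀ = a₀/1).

Using pₖ = aₖpₖ₋₁ + pₖ₋₂, qₖ = aₖqₖ₋₁ + qₖ₋₂ (with p₋₁=1, p₋₂=0, q₋₁=0, q₋₂=1):
  k=0: a=4, p=4, q=1
  k=1: a=1, p=5, q=1
  k=2: a=1, p=9, q=2

9/2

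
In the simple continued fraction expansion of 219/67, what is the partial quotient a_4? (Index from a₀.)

1

219 = 3·67 + 18   →  a_0 = 3
67 = 3·18 + 13   →  a_1 = 3
18 = 1·13 + 5   →  a_2 = 1
13 = 2·5 + 3   →  a_3 = 2
5 = 1·3 + 2   →  a_4 = 1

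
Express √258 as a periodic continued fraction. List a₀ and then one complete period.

a₀ = ⌊√258⌋ = 16.

[16; 16, 32]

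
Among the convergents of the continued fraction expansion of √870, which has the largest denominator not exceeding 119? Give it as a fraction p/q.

√870 = [29; 2, 58, …] (period length 2).
Convergents:
  p_0/q_0 = 29/1
  p_1/q_1 = 59/2
  p_2/q_2 = 3451/117
  p_3/q_3 = 6961/236
q_2 = 117 ≤ 119 < 236 = q_3, so the answer is 3451/117.

3451/117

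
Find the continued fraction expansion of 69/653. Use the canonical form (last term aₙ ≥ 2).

69 = 0*653 + 69
653 = 9*69 + 32
69 = 2*32 + 5
32 = 6*5 + 2
5 = 2*2 + 1
2 = 2*1 + 0  (stop)
So 69/653 = [0; 9, 2, 6, 2, 2].

[0; 9, 2, 6, 2, 2]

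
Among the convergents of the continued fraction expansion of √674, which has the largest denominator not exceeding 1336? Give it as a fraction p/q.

√674 = [25; 1, 24, 1, 50, …] (period length 4).
Convergents:
  p_0/q_0 = 25/1
  p_1/q_1 = 26/1
  p_2/q_2 = 649/25
  p_3/q_3 = 675/26
  p_4/q_4 = 34399/1325
  p_5/q_5 = 35074/1351
q_4 = 1325 ≤ 1336 < 1351 = q_5, so the answer is 34399/1325.

34399/1325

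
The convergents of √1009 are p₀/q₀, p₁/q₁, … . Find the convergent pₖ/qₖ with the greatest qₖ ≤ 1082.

33893/1067

√1009 = [31; 1, 3, 3, 1, 62, …] (period length 5).
Convergents:
  p_0/q_0 = 31/1
  p_1/q_1 = 32/1
  p_2/q_2 = 127/4
  p_3/q_3 = 413/13
  p_4/q_4 = 540/17
  p_5/q_5 = 33893/1067
  p_6/q_6 = 34433/1084
q_5 = 1067 ≤ 1082 < 1084 = q_6, so the answer is 33893/1067.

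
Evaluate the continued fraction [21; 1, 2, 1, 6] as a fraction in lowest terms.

587/27

Fold from the inside: start with 6/1.
  1 + 1/6 = 7/6
  2 + 6/7 = 20/7
  1 + 7/20 = 27/20
  21 + 20/27 = 587/27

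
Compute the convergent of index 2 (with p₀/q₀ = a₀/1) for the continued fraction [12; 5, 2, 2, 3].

Using pₖ = aₖpₖ₋₁ + pₖ₋₂, qₖ = aₖqₖ₋₁ + qₖ₋₂ (with p₋₁=1, p₋₂=0, q₋₁=0, q₋₂=1):
  k=0: a=12, p=12, q=1
  k=1: a=5, p=61, q=5
  k=2: a=2, p=134, q=11

134/11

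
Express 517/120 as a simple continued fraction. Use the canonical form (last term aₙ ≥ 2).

[4; 3, 4, 9]

517 = 4·120 + 37
120 = 3·37 + 9
37 = 4·9 + 1
9 = 9·1 + 0  (stop)
So 517/120 = [4; 3, 4, 9].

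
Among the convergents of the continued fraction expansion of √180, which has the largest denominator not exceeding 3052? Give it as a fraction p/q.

√180 = [13; 2, 2, 2, 26, …] (period length 4).
Convergents:
  p_0/q_0 = 13/1
  p_1/q_1 = 27/2
  p_2/q_2 = 67/5
  p_3/q_3 = 161/12
  p_4/q_4 = 4253/317
  p_5/q_5 = 8667/646
  p_6/q_6 = 21587/1609
  p_7/q_7 = 51841/3864
q_6 = 1609 ≤ 3052 < 3864 = q_7, so the answer is 21587/1609.

21587/1609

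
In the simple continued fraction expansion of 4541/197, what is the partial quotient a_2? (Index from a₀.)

1

4541 = 23·197 + 10   →  a_0 = 23
197 = 19·10 + 7   →  a_1 = 19
10 = 1·7 + 3   →  a_2 = 1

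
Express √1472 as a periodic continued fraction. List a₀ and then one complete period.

[38; 2, 1, 2, 1, 2, 76]

a₀ = ⌊√1472⌋ = 38.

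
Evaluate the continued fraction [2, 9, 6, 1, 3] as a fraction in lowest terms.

Using pₖ = aₖpₖ₋₁ + pₖ₋₂ and qₖ = aₖqₖ₋₁ + qₖ₋₂:
  k=0: a=2, p=2, q=1
  k=1: a=9, p=19, q=9
  k=2: a=6, p=116, q=55
  k=3: a=1, p=135, q=64
  k=4: a=3, p=521, q=247

521/247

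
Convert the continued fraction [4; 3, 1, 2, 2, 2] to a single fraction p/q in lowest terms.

Fold from the inside: start with 2/1.
  2 + 1/2 = 5/2
  2 + 2/5 = 12/5
  1 + 5/12 = 17/12
  3 + 12/17 = 63/17
  4 + 17/63 = 269/63

269/63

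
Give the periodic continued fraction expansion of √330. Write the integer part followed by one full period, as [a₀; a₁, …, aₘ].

[18; 6, 36]

a₀ = ⌊√330⌋ = 18.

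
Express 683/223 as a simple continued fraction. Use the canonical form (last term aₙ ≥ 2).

683 = 3*223 + 14
223 = 15*14 + 13
14 = 1*13 + 1
13 = 13*1 + 0  (stop)
So 683/223 = [3; 15, 1, 13].

[3; 15, 1, 13]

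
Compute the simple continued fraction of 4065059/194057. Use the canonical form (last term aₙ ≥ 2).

[20; 1, 18, 7, 15, 2, 3, 13]

4065059 = 20*194057 + 183919
194057 = 1*183919 + 10138
183919 = 18*10138 + 1435
10138 = 7*1435 + 93
1435 = 15*93 + 40
93 = 2*40 + 13
40 = 3*13 + 1
13 = 13*1 + 0  (stop)
So 4065059/194057 = [20; 1, 18, 7, 15, 2, 3, 13].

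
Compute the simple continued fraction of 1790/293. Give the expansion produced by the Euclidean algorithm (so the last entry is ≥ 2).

1790 = 6*293 + 32
293 = 9*32 + 5
32 = 6*5 + 2
5 = 2*2 + 1
2 = 2*1 + 0  (stop)
So 1790/293 = [6; 9, 6, 2, 2].

[6; 9, 6, 2, 2]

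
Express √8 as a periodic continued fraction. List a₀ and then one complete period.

a₀ = ⌊√8⌋ = 2.
With m₀=0, d₀=1 and mₖ₊₁ = dₖaₖ − mₖ, dₖ₊₁ = (n − mₖ₊₁²)/dₖ, aₖ₊₁ = ⌊(a₀+mₖ₊₁)/dₖ₊₁⌋:
  k=1: m=2, d=4, a=1
  k=2: m=2, d=1, a=4
d=1 and a=2a₀=4 at k=2, so the next step gives (m, d) = (2, 4) again — its k=1 value — and the period has length 2.

[2; 1, 4]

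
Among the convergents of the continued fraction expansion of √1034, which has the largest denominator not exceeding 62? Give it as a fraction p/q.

1029/32

√1034 = [32; 6, 2, 2, 2, 6, 64, …] (period length 6).
Convergents:
  p_0/q_0 = 32/1
  p_1/q_1 = 193/6
  p_2/q_2 = 418/13
  p_3/q_3 = 1029/32
  p_4/q_4 = 2476/77
q_3 = 32 ≤ 62 < 77 = q_4, so the answer is 1029/32.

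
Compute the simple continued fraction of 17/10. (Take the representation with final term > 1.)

17 = 1·10 + 7
10 = 1·7 + 3
7 = 2·3 + 1
3 = 3·1 + 0  (stop)
So 17/10 = [1; 1, 2, 3].

[1; 1, 2, 3]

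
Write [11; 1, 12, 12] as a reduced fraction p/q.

Using pₖ = aₖpₖ₋₁ + pₖ₋₂ and qₖ = aₖqₖ₋₁ + qₖ₋₂:
  k=0: a=11, p=11, q=1
  k=1: a=1, p=12, q=1
  k=2: a=12, p=155, q=13
  k=3: a=12, p=1872, q=157

1872/157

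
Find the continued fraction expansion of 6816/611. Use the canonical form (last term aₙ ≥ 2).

[11; 6, 2, 3, 6, 2]

6816 = 11×611 + 95
611 = 6×95 + 41
95 = 2×41 + 13
41 = 3×13 + 2
13 = 6×2 + 1
2 = 2×1 + 0  (stop)
So 6816/611 = [11; 6, 2, 3, 6, 2].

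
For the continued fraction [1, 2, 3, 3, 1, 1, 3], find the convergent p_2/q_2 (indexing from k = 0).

10/7

Using pₖ = aₖpₖ₋₁ + pₖ₋₂, qₖ = aₖqₖ₋₁ + qₖ₋₂ (with p₋₁=1, p₋₂=0, q₋₁=0, q₋₂=1):
  k=0: a=1, p=1, q=1
  k=1: a=2, p=3, q=2
  k=2: a=3, p=10, q=7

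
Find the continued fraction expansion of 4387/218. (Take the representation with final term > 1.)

[20; 8, 13, 2]

4387 = 20*218 + 27
218 = 8*27 + 2
27 = 13*2 + 1
2 = 2*1 + 0  (stop)
So 4387/218 = [20; 8, 13, 2].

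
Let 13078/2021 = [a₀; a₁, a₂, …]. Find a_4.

13078 = 6·2021 + 952   →  a_0 = 6
2021 = 2·952 + 117   →  a_1 = 2
952 = 8·117 + 16   →  a_2 = 8
117 = 7·16 + 5   →  a_3 = 7
16 = 3·5 + 1   →  a_4 = 3

3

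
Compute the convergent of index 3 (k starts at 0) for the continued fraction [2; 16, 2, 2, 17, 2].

Using pₖ = aₖpₖ₋₁ + pₖ₋₂, qₖ = aₖqₖ₋₁ + qₖ₋₂ (with p₋₁=1, p₋₂=0, q₋₁=0, q₋₂=1):
  k=0: a=2, p=2, q=1
  k=1: a=16, p=33, q=16
  k=2: a=2, p=68, q=33
  k=3: a=2, p=169, q=82

169/82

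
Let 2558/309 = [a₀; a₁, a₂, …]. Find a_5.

2558 = 8·309 + 86   →  a_0 = 8
309 = 3·86 + 51   →  a_1 = 3
86 = 1·51 + 35   →  a_2 = 1
51 = 1·35 + 16   →  a_3 = 1
35 = 2·16 + 3   →  a_4 = 2
16 = 5·3 + 1   →  a_5 = 5

5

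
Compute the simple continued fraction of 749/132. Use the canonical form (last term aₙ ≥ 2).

749 = 5·132 + 89
132 = 1·89 + 43
89 = 2·43 + 3
43 = 14·3 + 1
3 = 3·1 + 0  (stop)
So 749/132 = [5; 1, 2, 14, 3].

[5; 1, 2, 14, 3]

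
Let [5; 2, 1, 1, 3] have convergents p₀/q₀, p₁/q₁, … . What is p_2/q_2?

Using pₖ = aₖpₖ₋₁ + pₖ₋₂, qₖ = aₖqₖ₋₁ + qₖ₋₂ (with p₋₁=1, p₋₂=0, q₋₁=0, q₋₂=1):
  k=0: a=5, p=5, q=1
  k=1: a=2, p=11, q=2
  k=2: a=1, p=16, q=3

16/3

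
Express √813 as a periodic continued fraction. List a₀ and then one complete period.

[28; 1, 1, 18, 1, 1, 56]

a₀ = ⌊√813⌋ = 28.
With m₀=0, d₀=1 and mₖ₊₁ = dₖaₖ − mₖ, dₖ₊₁ = (n − mₖ₊₁²)/dₖ, aₖ₊₁ = ⌊(a₀+mₖ₊₁)/dₖ₊₁⌋:
  k=1: m=28, d=29, a=1
  k=2: m=1, d=28, a=1
  k=3: m=27, d=3, a=18
  k=4: m=27, d=28, a=1
  k=5: m=1, d=29, a=1
  k=6: m=28, d=1, a=56
d=1 and a=2a₀=56 at k=6, so the next step gives (m, d) = (28, 29) again — its k=1 value — and the period has length 6.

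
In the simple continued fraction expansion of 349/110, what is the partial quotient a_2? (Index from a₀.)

1

349 = 3·110 + 19   →  a_0 = 3
110 = 5·19 + 15   →  a_1 = 5
19 = 1·15 + 4   →  a_2 = 1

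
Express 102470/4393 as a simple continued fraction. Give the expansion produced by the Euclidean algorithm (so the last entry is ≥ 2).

102470 = 23*4393 + 1431
4393 = 3*1431 + 100
1431 = 14*100 + 31
100 = 3*31 + 7
31 = 4*7 + 3
7 = 2*3 + 1
3 = 3*1 + 0  (stop)
So 102470/4393 = [23; 3, 14, 3, 4, 2, 3].

[23; 3, 14, 3, 4, 2, 3]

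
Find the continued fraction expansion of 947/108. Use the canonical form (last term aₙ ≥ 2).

[8; 1, 3, 3, 8]

947 = 8×108 + 83
108 = 1×83 + 25
83 = 3×25 + 8
25 = 3×8 + 1
8 = 8×1 + 0  (stop)
So 947/108 = [8; 1, 3, 3, 8].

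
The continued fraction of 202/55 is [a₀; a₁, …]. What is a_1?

1

202 = 3·55 + 37   →  a_0 = 3
55 = 1·37 + 18   →  a_1 = 1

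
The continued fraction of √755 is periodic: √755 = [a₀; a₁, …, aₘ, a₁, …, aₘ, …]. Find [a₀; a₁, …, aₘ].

[27; 2, 10, 2, 54]

a₀ = ⌊√755⌋ = 27.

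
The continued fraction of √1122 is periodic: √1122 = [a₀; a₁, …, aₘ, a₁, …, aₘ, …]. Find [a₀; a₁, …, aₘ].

a₀ = ⌊√1122⌋ = 33.
With m₀=0, d₀=1 and mₖ₊₁ = dₖaₖ − mₖ, dₖ₊₁ = (n − mₖ₊₁²)/dₖ, aₖ₊₁ = ⌊(a₀+mₖ₊₁)/dₖ₊₁⌋:
  k=1: m=33, d=33, a=2
  k=2: m=33, d=1, a=66
d=1 and a=2a₀=66 at k=2, so the next step gives (m, d) = (33, 33) again — its k=1 value — and the period has length 2.

[33; 2, 66]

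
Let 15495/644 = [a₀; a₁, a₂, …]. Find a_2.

15495 = 24·644 + 39   →  a_0 = 24
644 = 16·39 + 20   →  a_1 = 16
39 = 1·20 + 19   →  a_2 = 1

1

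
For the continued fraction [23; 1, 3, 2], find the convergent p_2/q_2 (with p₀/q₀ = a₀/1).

Using pₖ = aₖpₖ₋₁ + pₖ₋₂, qₖ = aₖqₖ₋₁ + qₖ₋₂ (with p₋₁=1, p₋₂=0, q₋₁=0, q₋₂=1):
  k=0: a=23, p=23, q=1
  k=1: a=1, p=24, q=1
  k=2: a=3, p=95, q=4

95/4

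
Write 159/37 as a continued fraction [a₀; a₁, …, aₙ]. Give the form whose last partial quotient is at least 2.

159 = 4×37 + 11
37 = 3×11 + 4
11 = 2×4 + 3
4 = 1×3 + 1
3 = 3×1 + 0  (stop)
So 159/37 = [4; 3, 2, 1, 3].

[4; 3, 2, 1, 3]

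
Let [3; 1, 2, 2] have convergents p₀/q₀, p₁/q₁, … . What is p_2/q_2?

11/3

Using pₖ = aₖpₖ₋₁ + pₖ₋₂, qₖ = aₖqₖ₋₁ + qₖ₋₂ (with p₋₁=1, p₋₂=0, q₋₁=0, q₋₂=1):
  k=0: a=3, p=3, q=1
  k=1: a=1, p=4, q=1
  k=2: a=2, p=11, q=3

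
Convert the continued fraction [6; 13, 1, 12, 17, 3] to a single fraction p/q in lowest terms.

57403/9454

Using pₖ = aₖpₖ₋₁ + pₖ₋₂ and qₖ = aₖqₖ₋₁ + qₖ₋₂:
  k=0: a=6, p=6, q=1
  k=1: a=13, p=79, q=13
  k=2: a=1, p=85, q=14
  k=3: a=12, p=1099, q=181
  k=4: a=17, p=18768, q=3091
  k=5: a=3, p=57403, q=9454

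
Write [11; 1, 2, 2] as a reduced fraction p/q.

Fold from the inside: start with 2/1.
  2 + 1/2 = 5/2
  1 + 2/5 = 7/5
  11 + 5/7 = 82/7

82/7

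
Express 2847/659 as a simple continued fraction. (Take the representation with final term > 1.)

[4; 3, 8, 8, 1, 2]

2847 = 4*659 + 211
659 = 3*211 + 26
211 = 8*26 + 3
26 = 8*3 + 2
3 = 1*2 + 1
2 = 2*1 + 0  (stop)
So 2847/659 = [4; 3, 8, 8, 1, 2].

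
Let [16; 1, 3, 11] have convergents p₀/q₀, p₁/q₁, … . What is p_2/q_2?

67/4

Using pₖ = aₖpₖ₋₁ + pₖ₋₂, qₖ = aₖqₖ₋₁ + qₖ₋₂ (with p₋₁=1, p₋₂=0, q₋₁=0, q₋₂=1):
  k=0: a=16, p=16, q=1
  k=1: a=1, p=17, q=1
  k=2: a=3, p=67, q=4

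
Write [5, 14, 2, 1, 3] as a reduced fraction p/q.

Using pₖ = aₖpₖ₋₁ + pₖ₋₂ and qₖ = aₖqₖ₋₁ + qₖ₋₂:
  k=0: a=5, p=5, q=1
  k=1: a=14, p=71, q=14
  k=2: a=2, p=147, q=29
  k=3: a=1, p=218, q=43
  k=4: a=3, p=801, q=158

801/158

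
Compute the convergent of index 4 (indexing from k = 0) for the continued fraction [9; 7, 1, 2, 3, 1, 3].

Using pₖ = aₖpₖ₋₁ + pₖ₋₂, qₖ = aₖqₖ₋₁ + qₖ₋₂ (with p₋₁=1, p₋₂=0, q₋₁=0, q₋₂=1):
  k=0: a=9, p=9, q=1
  k=1: a=7, p=64, q=7
  k=2: a=1, p=73, q=8
  k=3: a=2, p=210, q=23
  k=4: a=3, p=703, q=77

703/77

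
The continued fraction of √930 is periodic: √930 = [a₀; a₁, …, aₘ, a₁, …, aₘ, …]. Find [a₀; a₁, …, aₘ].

a₀ = ⌊√930⌋ = 30.
With m₀=0, d₀=1 and mₖ₊₁ = dₖaₖ − mₖ, dₖ₊₁ = (n − mₖ₊₁²)/dₖ, aₖ₊₁ = ⌊(a₀+mₖ₊₁)/dₖ₊₁⌋:
  k=1: m=30, d=30, a=2
  k=2: m=30, d=1, a=60
d=1 and a=2a₀=60 at k=2, so the next step gives (m, d) = (30, 30) again — its k=1 value — and the period has length 2.

[30; 2, 60]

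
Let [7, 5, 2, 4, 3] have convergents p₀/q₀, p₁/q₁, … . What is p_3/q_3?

352/49

Using pₖ = aₖpₖ₋₁ + pₖ₋₂, qₖ = aₖqₖ₋₁ + qₖ₋₂ (with p₋₁=1, p₋₂=0, q₋₁=0, q₋₂=1):
  k=0: a=7, p=7, q=1
  k=1: a=5, p=36, q=5
  k=2: a=2, p=79, q=11
  k=3: a=4, p=352, q=49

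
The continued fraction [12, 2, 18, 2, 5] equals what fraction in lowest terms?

5207/417

Fold from the inside: start with 5/1.
  2 + 1/5 = 11/5
  18 + 5/11 = 203/11
  2 + 11/203 = 417/203
  12 + 203/417 = 5207/417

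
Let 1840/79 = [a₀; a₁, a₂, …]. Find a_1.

1840 = 23·79 + 23   →  a_0 = 23
79 = 3·23 + 10   →  a_1 = 3

3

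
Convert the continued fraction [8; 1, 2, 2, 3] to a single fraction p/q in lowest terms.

Using pₖ = aₖpₖ₋₁ + pₖ₋₂ and qₖ = aₖqₖ₋₁ + qₖ₋₂:
  k=0: a=8, p=8, q=1
  k=1: a=1, p=9, q=1
  k=2: a=2, p=26, q=3
  k=3: a=2, p=61, q=7
  k=4: a=3, p=209, q=24

209/24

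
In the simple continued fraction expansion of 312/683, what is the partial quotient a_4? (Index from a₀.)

312 = 0·683 + 312   →  a_0 = 0
683 = 2·312 + 59   →  a_1 = 2
312 = 5·59 + 17   →  a_2 = 5
59 = 3·17 + 8   →  a_3 = 3
17 = 2·8 + 1   →  a_4 = 2

2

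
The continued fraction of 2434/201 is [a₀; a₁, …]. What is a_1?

9

2434 = 12·201 + 22   →  a_0 = 12
201 = 9·22 + 3   →  a_1 = 9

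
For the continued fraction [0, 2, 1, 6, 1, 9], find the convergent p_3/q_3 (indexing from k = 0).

Using pₖ = aₖpₖ₋₁ + pₖ₋₂, qₖ = aₖqₖ₋₁ + qₖ₋₂ (with p₋₁=1, p₋₂=0, q₋₁=0, q₋₂=1):
  k=0: a=0, p=0, q=1
  k=1: a=2, p=1, q=2
  k=2: a=1, p=1, q=3
  k=3: a=6, p=7, q=20

7/20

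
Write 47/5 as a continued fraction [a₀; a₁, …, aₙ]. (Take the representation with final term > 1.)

[9; 2, 2]

47 = 9×5 + 2
5 = 2×2 + 1
2 = 2×1 + 0  (stop)
So 47/5 = [9; 2, 2].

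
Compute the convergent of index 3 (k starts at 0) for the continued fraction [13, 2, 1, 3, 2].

Using pₖ = aₖpₖ₋₁ + pₖ₋₂, qₖ = aₖqₖ₋₁ + qₖ₋₂ (with p₋₁=1, p₋₂=0, q₋₁=0, q₋₂=1):
  k=0: a=13, p=13, q=1
  k=1: a=2, p=27, q=2
  k=2: a=1, p=40, q=3
  k=3: a=3, p=147, q=11

147/11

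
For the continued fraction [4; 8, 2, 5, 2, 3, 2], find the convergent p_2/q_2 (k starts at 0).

Using pₖ = aₖpₖ₋₁ + pₖ₋₂, qₖ = aₖqₖ₋₁ + qₖ₋₂ (with p₋₁=1, p₋₂=0, q₋₁=0, q₋₂=1):
  k=0: a=4, p=4, q=1
  k=1: a=8, p=33, q=8
  k=2: a=2, p=70, q=17

70/17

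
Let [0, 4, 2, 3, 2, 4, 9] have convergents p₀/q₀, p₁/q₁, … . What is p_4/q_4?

Using pₖ = aₖpₖ₋₁ + pₖ₋₂, qₖ = aₖqₖ₋₁ + qₖ₋₂ (with p₋₁=1, p₋₂=0, q₋₁=0, q₋₂=1):
  k=0: a=0, p=0, q=1
  k=1: a=4, p=1, q=4
  k=2: a=2, p=2, q=9
  k=3: a=3, p=7, q=31
  k=4: a=2, p=16, q=71

16/71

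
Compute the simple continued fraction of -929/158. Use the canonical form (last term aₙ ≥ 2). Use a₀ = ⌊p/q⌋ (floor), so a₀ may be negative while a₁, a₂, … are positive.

-929 = -6*158 + 19
158 = 8*19 + 6
19 = 3*6 + 1
6 = 6*1 + 0  (stop)
So -929/158 = [-6; 8, 3, 6].

[-6; 8, 3, 6]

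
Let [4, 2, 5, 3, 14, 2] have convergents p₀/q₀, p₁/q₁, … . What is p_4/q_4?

Using pₖ = aₖpₖ₋₁ + pₖ₋₂, qₖ = aₖqₖ₋₁ + qₖ₋₂ (with p₋₁=1, p₋₂=0, q₋₁=0, q₋₂=1):
  k=0: a=4, p=4, q=1
  k=1: a=2, p=9, q=2
  k=2: a=5, p=49, q=11
  k=3: a=3, p=156, q=35
  k=4: a=14, p=2233, q=501

2233/501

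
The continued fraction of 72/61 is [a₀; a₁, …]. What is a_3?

72 = 1·61 + 11   →  a_0 = 1
61 = 5·11 + 6   →  a_1 = 5
11 = 1·6 + 5   →  a_2 = 1
6 = 1·5 + 1   →  a_3 = 1

1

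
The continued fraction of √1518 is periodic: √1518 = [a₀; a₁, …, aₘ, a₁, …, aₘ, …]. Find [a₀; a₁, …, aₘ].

a₀ = ⌊√1518⌋ = 38.
With m₀=0, d₀=1 and mₖ₊₁ = dₖaₖ − mₖ, dₖ₊₁ = (n − mₖ₊₁²)/dₖ, aₖ₊₁ = ⌊(a₀+mₖ₊₁)/dₖ₊₁⌋:
  k=1: m=38, d=74, a=1
  k=2: m=36, d=3, a=24
  k=3: m=36, d=74, a=1
  k=4: m=38, d=1, a=76
d=1 and a=2a₀=76 at k=4, so the next step gives (m, d) = (38, 74) again — its k=1 value — and the period has length 4.

[38; 1, 24, 1, 76]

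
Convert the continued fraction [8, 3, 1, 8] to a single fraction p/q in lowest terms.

289/35

Using pₖ = aₖpₖ₋₁ + pₖ₋₂ and qₖ = aₖqₖ₋₁ + qₖ₋₂:
  k=0: a=8, p=8, q=1
  k=1: a=3, p=25, q=3
  k=2: a=1, p=33, q=4
  k=3: a=8, p=289, q=35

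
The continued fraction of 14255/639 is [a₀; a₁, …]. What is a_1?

3

14255 = 22·639 + 197   →  a_0 = 22
639 = 3·197 + 48   →  a_1 = 3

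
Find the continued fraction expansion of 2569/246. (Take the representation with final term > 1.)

[10; 2, 3, 1, 8, 3]

2569 = 10*246 + 109
246 = 2*109 + 28
109 = 3*28 + 25
28 = 1*25 + 3
25 = 8*3 + 1
3 = 3*1 + 0  (stop)
So 2569/246 = [10; 2, 3, 1, 8, 3].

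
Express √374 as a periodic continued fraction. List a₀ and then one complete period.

a₀ = ⌊√374⌋ = 19.

[19; 2, 1, 18, 1, 2, 38]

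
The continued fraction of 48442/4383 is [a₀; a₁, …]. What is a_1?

19

48442 = 11·4383 + 229   →  a_0 = 11
4383 = 19·229 + 32   →  a_1 = 19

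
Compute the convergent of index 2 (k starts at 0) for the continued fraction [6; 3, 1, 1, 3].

Using pₖ = aₖpₖ₋₁ + pₖ₋₂, qₖ = aₖqₖ₋₁ + qₖ₋₂ (with p₋₁=1, p₋₂=0, q₋₁=0, q₋₂=1):
  k=0: a=6, p=6, q=1
  k=1: a=3, p=19, q=3
  k=2: a=1, p=25, q=4

25/4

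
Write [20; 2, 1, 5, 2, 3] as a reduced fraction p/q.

Fold from the inside: start with 3/1.
  2 + 1/3 = 7/3
  5 + 3/7 = 38/7
  1 + 7/38 = 45/38
  2 + 38/45 = 128/45
  20 + 45/128 = 2605/128

2605/128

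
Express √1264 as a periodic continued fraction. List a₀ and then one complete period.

[35; 1, 1, 4, 4, 4, 1, 1, 70]

a₀ = ⌊√1264⌋ = 35.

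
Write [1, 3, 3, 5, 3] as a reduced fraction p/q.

Fold from the inside: start with 3/1.
  5 + 1/3 = 16/3
  3 + 3/16 = 51/16
  3 + 16/51 = 169/51
  1 + 51/169 = 220/169

220/169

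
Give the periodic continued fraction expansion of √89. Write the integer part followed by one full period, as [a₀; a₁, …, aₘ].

[9; 2, 3, 3, 2, 18]

a₀ = ⌊√89⌋ = 9.
With m₀=0, d₀=1 and mₖ₊₁ = dₖaₖ − mₖ, dₖ₊₁ = (n − mₖ₊₁²)/dₖ, aₖ₊₁ = ⌊(a₀+mₖ₊₁)/dₖ₊₁⌋:
  k=1: m=9, d=8, a=2
  k=2: m=7, d=5, a=3
  k=3: m=8, d=5, a=3
  k=4: m=7, d=8, a=2
  k=5: m=9, d=1, a=18
d=1 and a=2a₀=18 at k=5, so the next step gives (m, d) = (9, 8) again — its k=1 value — and the period has length 5.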